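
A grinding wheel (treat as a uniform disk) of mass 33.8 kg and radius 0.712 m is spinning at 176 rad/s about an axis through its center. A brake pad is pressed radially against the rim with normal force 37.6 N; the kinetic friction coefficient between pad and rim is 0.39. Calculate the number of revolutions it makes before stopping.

≈ 2020 revolutions

I = ½MR² = (1/2)(33.8)(0.712)² = 8.567 kg·m².
Friction force f = μN = (0.39)(37.6) = 14.66 N at the rim; torque magnitude τ = fR = 10.44 N·m, opposing ω.
|α| = τ/I = 10.44/8.567 = 1.219 rad/s² (deceleration).
ω² = ω₀² − 2|α|θ with ω = 0 ⇒ θ = ω₀²/(2|α|) = 12710 rad = 2023 rev.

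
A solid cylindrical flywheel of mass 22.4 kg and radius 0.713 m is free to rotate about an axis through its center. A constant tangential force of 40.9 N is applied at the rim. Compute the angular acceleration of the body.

α ≈ 5.12 rad/s²

I = ½MR² = (1/2)(22.4)(0.713)² = 5.694 kg·m².
τ = F R = (40.9)(0.713) = 29.16 N·m.
Newton's second law for rotation, τ = Iα, gives α = τ/I = 29.16/5.694 = 5.122 rad/s².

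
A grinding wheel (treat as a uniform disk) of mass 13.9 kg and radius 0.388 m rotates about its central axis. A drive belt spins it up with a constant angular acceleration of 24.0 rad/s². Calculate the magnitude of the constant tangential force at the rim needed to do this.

F ≈ 64.7 N

I = ½MR² = (1/2)(13.9)(0.388)² = 1.046 kg·m².
The required torque is τ = Iα = (1.046)(24.00) = 25.11 N·m.
A tangential force at the rim gives τ = FR, so F = τ/R = 25.11/0.388 = 64.72 N.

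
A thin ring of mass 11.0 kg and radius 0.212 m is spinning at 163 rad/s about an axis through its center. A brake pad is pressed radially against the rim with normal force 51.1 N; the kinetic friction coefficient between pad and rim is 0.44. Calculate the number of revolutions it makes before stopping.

≈ 219 revolutions

I = MR² = (11.0)(0.212)² = 0.4944 kg·m².
Friction force f = μN = (0.44)(51.1) = 22.48 N at the rim; torque magnitude τ = fR = 4.767 N·m, opposing ω.
|α| = τ/I = 4.767/0.4944 = 9.642 rad/s² (deceleration).
ω² = ω₀² − 2|α|θ with ω = 0 ⇒ θ = ω₀²/(2|α|) = 1378 rad = 219.3 rev.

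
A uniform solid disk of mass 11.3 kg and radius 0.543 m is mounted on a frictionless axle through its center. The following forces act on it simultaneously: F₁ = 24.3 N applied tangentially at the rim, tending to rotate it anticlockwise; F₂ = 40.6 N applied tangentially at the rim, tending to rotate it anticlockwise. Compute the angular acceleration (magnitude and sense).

I = ½MR² = (1/2)(11.3)(0.543)² = 1.666 kg·m².
Taking anticlockwise as positive: τ₁ = +(24.3)(0.543) = +13.19 N·m; τ₂ = +(40.6)(0.543) = +22.05 N·m.
Net torque τ = 35.24 N·m.
α = τ/I = 35.24/1.666 = 21.15 rad/s².

α ≈ 21.2 rad/s², anticlockwise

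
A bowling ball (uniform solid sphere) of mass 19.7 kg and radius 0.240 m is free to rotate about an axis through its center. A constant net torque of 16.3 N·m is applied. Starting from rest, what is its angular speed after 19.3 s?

I = (2/5)MR² = (2/5)(19.7)(0.240)² = 0.4539 kg·m².
α = τ/I = 16.3/0.4539 = 35.91 rad/s².
ω = ω₀ + αt = 0 + (35.91)(19.3) = 693.1 rad/s.

ω ≈ 693 rad/s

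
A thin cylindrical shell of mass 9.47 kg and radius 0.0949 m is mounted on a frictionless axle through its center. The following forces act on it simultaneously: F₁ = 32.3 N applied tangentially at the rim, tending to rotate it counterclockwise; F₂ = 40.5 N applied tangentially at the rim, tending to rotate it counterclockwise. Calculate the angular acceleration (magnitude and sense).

I = MR² = (9.47)(0.0949)² = 0.08529 kg·m².
Taking counterclockwise as positive: τ₁ = +(32.3)(0.0949) = +3.065 N·m; τ₂ = +(40.5)(0.0949) = +3.843 N·m.
Net torque τ = 6.909 N·m.
α = τ/I = 6.909/0.08529 = 81.01 rad/s².

α ≈ 81.0 rad/s², counterclockwise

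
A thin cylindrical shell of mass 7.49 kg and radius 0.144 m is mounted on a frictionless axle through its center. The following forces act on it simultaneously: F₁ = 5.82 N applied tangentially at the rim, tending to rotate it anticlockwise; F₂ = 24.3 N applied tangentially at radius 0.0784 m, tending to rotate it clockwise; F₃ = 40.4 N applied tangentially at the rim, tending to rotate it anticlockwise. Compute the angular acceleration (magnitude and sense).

α ≈ 30.6 rad/s², anticlockwise

I = MR² = (7.49)(0.144)² = 0.1553 kg·m².
Taking anticlockwise as positive: τ₁ = +(5.82)(0.144) = +0.8381 N·m; τ₂ = −(24.3)(0.0784) = −1.905 N·m; τ₃ = +(40.4)(0.144) = +5.818 N·m.
Net torque τ = 4.751 N·m.
α = τ/I = 4.751/0.1553 = 30.59 rad/s².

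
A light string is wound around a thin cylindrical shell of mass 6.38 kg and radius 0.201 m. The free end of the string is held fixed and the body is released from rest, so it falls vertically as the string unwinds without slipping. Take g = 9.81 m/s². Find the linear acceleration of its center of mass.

a ≈ 4.91 m/s²

Translation: Mg − T = Ma. Rotation about the center: TR = Iα with I = MR².
With a = αR: T = (I/R²)a = M a, so Mg = (1 + 1.000)Ma.
a = g/(1 + 1.000) = 9.81/2.000 = 4.905 m/s².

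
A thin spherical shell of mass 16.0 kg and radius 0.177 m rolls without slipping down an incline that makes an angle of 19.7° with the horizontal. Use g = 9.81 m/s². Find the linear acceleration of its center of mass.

a ≈ 1.98 m/s²

Translation along the incline: Mg sinθ − f = Ma.
Rotation about the center: fR = Iα with I = (2/3)MR². No-slip gives a = αR, so f = (I/R²)a = (2/3)M a.
Substituting: Mg sinθ = (1 + 0.6667)Ma, so a = g sinθ/(1 + 0.6667) = (9.81) sin 19.7° / 1.667 = 1.984 m/s².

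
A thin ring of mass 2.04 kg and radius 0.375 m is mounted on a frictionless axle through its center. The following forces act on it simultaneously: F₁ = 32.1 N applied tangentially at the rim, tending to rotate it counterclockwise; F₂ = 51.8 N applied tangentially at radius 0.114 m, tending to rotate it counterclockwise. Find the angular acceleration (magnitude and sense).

I = MR² = (2.04)(0.375)² = 0.2869 kg·m².
Taking counterclockwise as positive: τ₁ = +(32.1)(0.375) = +12.04 N·m; τ₂ = +(51.8)(0.114) = +5.905 N·m.
Net torque τ = 17.94 N·m.
α = τ/I = 17.94/0.2869 = 62.55 rad/s².

α ≈ 62.5 rad/s², counterclockwise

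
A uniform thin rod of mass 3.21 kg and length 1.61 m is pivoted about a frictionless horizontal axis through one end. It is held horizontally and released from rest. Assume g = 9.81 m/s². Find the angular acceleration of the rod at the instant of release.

α ≈ 9.14 rad/s²

About the pivot, I = (1/3)ML² = (1/3)(3.21)(1.61)² = 2.774 kg·m².
The weight acts at the center, a distance L/2 = 0.8050 m from the pivot; τ = Mg(L/2) = 25.35 N·m.
α = τ/I = 25.35/2.774 = 9.140 rad/s².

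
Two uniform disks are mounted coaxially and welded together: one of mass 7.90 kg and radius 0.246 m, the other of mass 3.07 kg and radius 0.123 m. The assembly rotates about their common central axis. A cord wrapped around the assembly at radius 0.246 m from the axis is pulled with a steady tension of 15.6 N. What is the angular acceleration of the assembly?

I = ½M₁R₁² + ½M₂R₂² = ½(7.90)(0.246)² + ½(3.07)(0.123)² = 0.2623 kg·m².
τ = F r = (15.6)(0.246) = 3.838 N·m.
α = τ/I = 3.838/0.2623 = 14.63 rad/s².

α ≈ 14.6 rad/s²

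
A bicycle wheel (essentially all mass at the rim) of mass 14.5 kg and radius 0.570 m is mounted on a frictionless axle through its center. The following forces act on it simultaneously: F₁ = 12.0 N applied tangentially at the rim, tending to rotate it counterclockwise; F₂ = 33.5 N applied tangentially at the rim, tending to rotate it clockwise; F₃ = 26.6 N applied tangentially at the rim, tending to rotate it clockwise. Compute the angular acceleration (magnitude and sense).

α ≈ 5.82 rad/s², clockwise

I = MR² = (14.5)(0.570)² = 4.711 kg·m².
Taking counterclockwise as positive: τ₁ = +(12.0)(0.570) = +6.840 N·m; τ₂ = −(33.5)(0.570) = −19.09 N·m; τ₃ = −(26.6)(0.570) = −15.16 N·m.
Net torque τ = -27.42 N·m.
α = τ/I = -27.42/4.711 = -5.820 rad/s².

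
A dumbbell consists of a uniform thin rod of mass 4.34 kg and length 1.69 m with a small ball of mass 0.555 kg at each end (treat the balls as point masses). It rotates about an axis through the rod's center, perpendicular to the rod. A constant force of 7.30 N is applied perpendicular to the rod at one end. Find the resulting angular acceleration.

α ≈ 3.38 rad/s²

I_rod = (1/12)ML² = (1/12)(4.34)(1.69)² = 1.033 kg·m².
I_balls = 2·m·(L/2)² = 2(0.555)(0.8450)² = 0.7926 kg·m².
Total I = 1.826 kg·m².
τ = F·(L/2) = (7.30)(0.845) = 6.168 N·m.
α = τ/I = 6.168/1.826 = 3.379 rad/s².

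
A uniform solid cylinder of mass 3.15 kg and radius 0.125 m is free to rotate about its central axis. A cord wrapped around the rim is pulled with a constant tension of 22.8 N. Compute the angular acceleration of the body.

α ≈ 116 rad/s²

I = ½MR² = (1/2)(3.15)(0.125)² = 0.02461 kg·m².
τ = F R = (22.8)(0.125) = 2.850 N·m.
From τ = Iα: α = 2.850/0.02461 = 115.8 rad/s².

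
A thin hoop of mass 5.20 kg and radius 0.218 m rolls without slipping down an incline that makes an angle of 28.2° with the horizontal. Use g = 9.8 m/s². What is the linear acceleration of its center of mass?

Translation along the incline: Mg sinθ − f = Ma.
Rotation about the center: fR = Iα with I = MR². No-slip gives a = αR, so f = (I/R²)a = M a.
Substituting: Mg sinθ = (1 + 1.000)Ma, so a = g sinθ/(1 + 1.000) = (9.8) sin 28.2° / 2.000 = 2.315 m/s².

a ≈ 2.32 m/s²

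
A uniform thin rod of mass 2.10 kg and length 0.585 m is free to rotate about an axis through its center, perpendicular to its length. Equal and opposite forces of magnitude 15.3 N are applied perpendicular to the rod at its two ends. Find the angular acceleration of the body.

α ≈ 149 rad/s²

I = (1/12)ML² = (1/12)(2.10)(0.585)² = 0.05989 kg·m².
The couple gives τ = F·(L/2) + F·(L/2) = F L = (15.3)(0.585) = 8.950 N·m.
From τ = Iα: α = 8.950/0.05989 = 149.5 rad/s².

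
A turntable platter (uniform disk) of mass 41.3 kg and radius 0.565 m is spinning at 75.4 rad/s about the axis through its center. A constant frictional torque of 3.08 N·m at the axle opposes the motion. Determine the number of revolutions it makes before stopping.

I = ½MR² = (1/2)(41.3)(0.565)² = 6.592 kg·m².
The net torque has magnitude 3.08 N·m, opposing ω.
|α| = τ/I = 3.080/6.592 = 0.4672 rad/s² (deceleration).
ω² = ω₀² − 2|α|θ with ω = 0 ⇒ θ = ω₀²/(2|α|) = 6084 rad = 968.3 rev.

≈ 968 revolutions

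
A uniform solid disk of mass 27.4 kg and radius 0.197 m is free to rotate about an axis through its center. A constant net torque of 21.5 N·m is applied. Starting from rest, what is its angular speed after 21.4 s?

ω ≈ 865 rad/s

I = ½MR² = (1/2)(27.4)(0.197)² = 0.5317 kg·m².
α = τ/I = 21.5/0.5317 = 40.44 rad/s².
ω = ω₀ + αt = 0 + (40.44)(21.4) = 865.4 rad/s.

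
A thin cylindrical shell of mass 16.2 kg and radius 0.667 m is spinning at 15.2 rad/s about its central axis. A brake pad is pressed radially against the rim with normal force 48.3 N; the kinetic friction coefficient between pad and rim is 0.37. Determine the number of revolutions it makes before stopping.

I = MR² = (16.2)(0.667)² = 7.207 kg·m².
Friction force f = μN = (0.37)(48.3) = 17.87 N at the rim; torque magnitude τ = fR = 11.92 N·m, opposing ω.
|α| = τ/I = 11.92/7.207 = 1.654 rad/s² (deceleration).
ω² = ω₀² − 2|α|θ with ω = 0 ⇒ θ = ω₀²/(2|α|) = 69.85 rad = 11.12 rev.

≈ 11.1 revolutions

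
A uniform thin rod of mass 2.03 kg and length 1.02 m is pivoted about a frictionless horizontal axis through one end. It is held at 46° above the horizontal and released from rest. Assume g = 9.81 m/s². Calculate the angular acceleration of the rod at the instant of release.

α ≈ 10.0 rad/s²

About the pivot, I = (1/3)ML² = (1/3)(2.03)(1.02)² = 0.7040 kg·m².
The weight acts at the center, a distance L/2 = 0.5100 m from the pivot; τ = Mg(L/2) cos 46° = 7.055 N·m.
α = τ/I = 7.055/0.7040 = 10.02 rad/s².
(Equivalently α = (3g/(2L)) cos 46° = 10.02 rad/s².)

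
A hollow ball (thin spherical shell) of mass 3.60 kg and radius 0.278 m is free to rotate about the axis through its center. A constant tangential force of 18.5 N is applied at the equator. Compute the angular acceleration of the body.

I = (2/3)MR² = (2/3)(3.60)(0.278)² = 0.1855 kg·m².
τ = F R = (18.5)(0.278) = 5.143 N·m.
From τ = Iα: α = 5.143/0.1855 = 27.73 rad/s².

α ≈ 27.7 rad/s²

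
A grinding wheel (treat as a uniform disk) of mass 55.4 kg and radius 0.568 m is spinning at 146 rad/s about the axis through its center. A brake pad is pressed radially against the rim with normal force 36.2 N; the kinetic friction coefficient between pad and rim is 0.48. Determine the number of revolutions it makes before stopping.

I = ½MR² = (1/2)(55.4)(0.568)² = 8.937 kg·m².
Friction force f = μN = (0.48)(36.2) = 17.38 N at the rim; torque magnitude τ = fR = 9.870 N·m, opposing ω.
|α| = τ/I = 9.870/8.937 = 1.104 rad/s² (deceleration).
ω² = ω₀² − 2|α|θ with ω = 0 ⇒ θ = ω₀²/(2|α|) = 9651 rad = 1536 rev.

≈ 1540 revolutions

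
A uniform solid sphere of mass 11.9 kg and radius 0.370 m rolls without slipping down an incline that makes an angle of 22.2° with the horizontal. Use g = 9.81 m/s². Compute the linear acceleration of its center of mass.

Translation along the incline: Mg sinθ − f = Ma.
Rotation about the center: fR = Iα with I = (2/5)MR². No-slip gives a = αR, so f = (I/R²)a = (2/5)M a.
Substituting: Mg sinθ = (1 + 0.4000)Ma, so a = g sinθ/(1 + 0.4000) = (9.81) sin 22.2° / 1.400 = 2.648 m/s².

a ≈ 2.65 m/s²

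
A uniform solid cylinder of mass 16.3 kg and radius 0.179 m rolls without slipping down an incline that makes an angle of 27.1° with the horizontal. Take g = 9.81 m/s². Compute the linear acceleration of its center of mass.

Translation along the incline: Mg sinθ − f = Ma.
Rotation about the center: fR = Iα with I = ½MR². No-slip gives a = αR, so f = (I/R²)a = (1/2)M a.
Substituting: Mg sinθ = (1 + 0.5000)Ma, so a = g sinθ/(1 + 0.5000) = (9.81) sin 27.1° / 1.500 = 2.979 m/s².

a ≈ 2.98 m/s²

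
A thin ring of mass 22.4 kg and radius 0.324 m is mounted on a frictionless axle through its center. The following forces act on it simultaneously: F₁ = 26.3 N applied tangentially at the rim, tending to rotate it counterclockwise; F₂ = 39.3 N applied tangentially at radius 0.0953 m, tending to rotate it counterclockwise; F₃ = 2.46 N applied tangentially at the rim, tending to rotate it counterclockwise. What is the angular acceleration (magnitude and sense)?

α ≈ 5.56 rad/s², counterclockwise

I = MR² = (22.4)(0.324)² = 2.351 kg·m².
Taking counterclockwise as positive: τ₁ = +(26.3)(0.324) = +8.521 N·m; τ₂ = +(39.3)(0.0953) = +3.745 N·m; τ₃ = +(2.46)(0.324) = +0.7970 N·m.
Net torque τ = 13.06 N·m.
α = τ/I = 13.06/2.351 = 5.555 rad/s².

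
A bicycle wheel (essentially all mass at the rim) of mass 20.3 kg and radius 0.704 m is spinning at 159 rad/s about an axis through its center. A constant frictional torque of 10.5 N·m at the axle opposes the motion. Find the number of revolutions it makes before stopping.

≈ 1930 revolutions

I = MR² = (20.3)(0.704)² = 10.06 kg·m².
The net torque has magnitude 10.5 N·m, opposing ω.
|α| = τ/I = 10.50/10.06 = 1.044 rad/s² (deceleration).
ω² = ω₀² − 2|α|θ with ω = 0 ⇒ θ = ω₀²/(2|α|) = 12110 rad = 1928 rev.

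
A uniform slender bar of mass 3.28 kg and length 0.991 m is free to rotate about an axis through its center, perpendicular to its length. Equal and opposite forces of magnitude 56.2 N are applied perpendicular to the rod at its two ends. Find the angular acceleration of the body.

α ≈ 207 rad/s²

I = (1/12)ML² = (1/12)(3.28)(0.991)² = 0.2684 kg·m².
The couple gives τ = F·(L/2) + F·(L/2) = F L = (56.2)(0.991) = 55.69 N·m.
From τ = Iα: α = 55.69/0.2684 = 207.5 rad/s².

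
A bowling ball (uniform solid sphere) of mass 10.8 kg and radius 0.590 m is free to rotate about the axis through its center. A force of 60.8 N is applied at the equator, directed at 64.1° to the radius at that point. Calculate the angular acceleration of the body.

I = (2/5)MR² = (2/5)(10.8)(0.590)² = 1.504 kg·m².
Only the tangential component produces torque: τ = F R sinθ = (60.8)(0.590) sin 64.1° = 32.27 N·m.
Newton's second law for rotation, τ = Iα, gives α = τ/I = 32.27/1.504 = 21.46 rad/s².

α ≈ 21.5 rad/s²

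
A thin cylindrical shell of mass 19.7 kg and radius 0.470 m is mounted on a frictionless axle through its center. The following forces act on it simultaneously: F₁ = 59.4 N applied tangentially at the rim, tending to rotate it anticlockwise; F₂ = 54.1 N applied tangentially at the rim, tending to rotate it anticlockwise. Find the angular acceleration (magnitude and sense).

I = MR² = (19.7)(0.470)² = 4.352 kg·m².
Taking anticlockwise as positive: τ₁ = +(59.4)(0.470) = +27.92 N·m; τ₂ = +(54.1)(0.470) = +25.43 N·m.
Net torque τ = 53.34 N·m.
α = τ/I = 53.34/4.352 = 12.26 rad/s².

α ≈ 12.3 rad/s², anticlockwise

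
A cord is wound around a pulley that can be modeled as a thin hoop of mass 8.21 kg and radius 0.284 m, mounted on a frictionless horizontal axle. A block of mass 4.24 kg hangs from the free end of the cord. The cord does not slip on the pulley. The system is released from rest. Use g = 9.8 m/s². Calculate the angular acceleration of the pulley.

α ≈ 11.8 rad/s²

I = MR² = (8.21)(0.284)² = 0.6622 kg·m².
Block: mg − T = ma. Pulley: TR = Iα. No-slip: a = αR, so T = (I/R²)a = 8.210·a.
Then mg = (m + 8.210)a, so a = (4.24)(9.8)/(4.24 + 8.210) = 3.338 m/s².
α = a/R = 3.338/0.284 = 11.75 rad/s².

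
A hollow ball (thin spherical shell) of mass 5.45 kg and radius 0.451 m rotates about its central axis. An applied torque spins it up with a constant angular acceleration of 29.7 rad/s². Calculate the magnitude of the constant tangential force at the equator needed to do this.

I = (2/3)MR² = (2/3)(5.45)(0.451)² = 0.7390 kg·m².
The required torque is τ = Iα = (0.7390)(29.70) = 21.95 N·m.
A tangential force at the equator gives τ = FR, so F = τ/R = 21.95/0.451 = 48.67 N.

F ≈ 48.7 N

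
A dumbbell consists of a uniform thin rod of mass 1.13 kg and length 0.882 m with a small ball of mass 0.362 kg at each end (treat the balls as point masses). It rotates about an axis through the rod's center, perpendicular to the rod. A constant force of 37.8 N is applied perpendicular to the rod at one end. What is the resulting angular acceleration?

α ≈ 77.9 rad/s²

I_rod = (1/12)ML² = (1/12)(1.13)(0.882)² = 0.07325 kg·m².
I_balls = 2·m·(L/2)² = 2(0.362)(0.4410)² = 0.1408 kg·m².
Total I = 0.2141 kg·m².
τ = F·(L/2) = (37.8)(0.441) = 16.67 N·m.
α = τ/I = 16.67/0.2141 = 77.87 rad/s².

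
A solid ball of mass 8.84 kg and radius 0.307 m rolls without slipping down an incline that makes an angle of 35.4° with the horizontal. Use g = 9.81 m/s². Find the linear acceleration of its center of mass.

a ≈ 4.06 m/s²

Translation along the incline: Mg sinθ − f = Ma.
Rotation about the center: fR = Iα with I = (2/5)MR². No-slip gives a = αR, so f = (I/R²)a = (2/5)M a.
Substituting: Mg sinθ = (1 + 0.4000)Ma, so a = g sinθ/(1 + 0.4000) = (9.81) sin 35.4° / 1.400 = 4.059 m/s².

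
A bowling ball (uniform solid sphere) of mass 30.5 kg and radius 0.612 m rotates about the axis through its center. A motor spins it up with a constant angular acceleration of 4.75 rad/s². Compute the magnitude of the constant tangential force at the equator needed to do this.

I = (2/5)MR² = (2/5)(30.5)(0.612)² = 4.569 kg·m².
The required torque is τ = Iα = (4.569)(4.750) = 21.70 N·m.
A tangential force at the equator gives τ = FR, so F = τ/R = 21.70/0.612 = 35.47 N.

F ≈ 35.5 N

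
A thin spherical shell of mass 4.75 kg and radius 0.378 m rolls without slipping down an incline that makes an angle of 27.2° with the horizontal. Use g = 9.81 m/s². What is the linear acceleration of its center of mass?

Translation along the incline: Mg sinθ − f = Ma.
Rotation about the center: fR = Iα with I = (2/3)MR². No-slip gives a = αR, so f = (I/R²)a = (2/3)M a.
Substituting: Mg sinθ = (1 + 0.6667)Ma, so a = g sinθ/(1 + 0.6667) = (9.81) sin 27.2° / 1.667 = 2.690 m/s².

a ≈ 2.69 m/s²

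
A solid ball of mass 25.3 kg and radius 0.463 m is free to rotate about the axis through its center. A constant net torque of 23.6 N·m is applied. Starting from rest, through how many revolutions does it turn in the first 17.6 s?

≈ 268 revolutions

I = (2/5)MR² = (2/5)(25.3)(0.463)² = 2.169 kg·m².
α = τ/I = 23.6/2.169 = 10.88 rad/s².
θ = ½αt² = ½(10.88)(17.6)² = 1685 rad.
Revolutions = θ/(2π) = 268.2.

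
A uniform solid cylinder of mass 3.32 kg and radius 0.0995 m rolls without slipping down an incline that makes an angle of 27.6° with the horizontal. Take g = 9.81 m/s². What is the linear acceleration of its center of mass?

a ≈ 3.03 m/s²

Translation along the incline: Mg sinθ − f = Ma.
Rotation about the center: fR = Iα with I = ½MR². No-slip gives a = αR, so f = (I/R²)a = (1/2)M a.
Substituting: Mg sinθ = (1 + 0.5000)Ma, so a = g sinθ/(1 + 0.5000) = (9.81) sin 27.6° / 1.500 = 3.030 m/s².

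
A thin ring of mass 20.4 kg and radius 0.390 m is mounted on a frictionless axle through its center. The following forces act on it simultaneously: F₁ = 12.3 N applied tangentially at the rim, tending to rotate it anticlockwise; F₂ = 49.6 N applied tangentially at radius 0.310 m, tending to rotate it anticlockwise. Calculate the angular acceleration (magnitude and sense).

α ≈ 6.50 rad/s², anticlockwise

I = MR² = (20.4)(0.390)² = 3.103 kg·m².
Taking anticlockwise as positive: τ₁ = +(12.3)(0.390) = +4.797 N·m; τ₂ = +(49.6)(0.310) = +15.38 N·m.
Net torque τ = 20.17 N·m.
α = τ/I = 20.17/3.103 = 6.501 rad/s².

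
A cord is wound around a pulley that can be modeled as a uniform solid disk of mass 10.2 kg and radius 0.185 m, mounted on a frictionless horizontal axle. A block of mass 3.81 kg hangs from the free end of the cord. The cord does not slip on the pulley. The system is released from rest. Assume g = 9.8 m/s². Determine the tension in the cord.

T ≈ 21.4 N

I = ½MR² = (1/2)(10.2)(0.185)² = 0.1745 kg·m².
Block: mg − T = ma. Pulley: TR = Iα. No-slip: a = αR, so T = (I/R²)a = 5.100·a.
Then mg = (m + 5.100)a, so a = (3.81)(9.8)/(3.81 + 5.100) = 4.191 m/s².
T = 5.100·a = 21.37 N.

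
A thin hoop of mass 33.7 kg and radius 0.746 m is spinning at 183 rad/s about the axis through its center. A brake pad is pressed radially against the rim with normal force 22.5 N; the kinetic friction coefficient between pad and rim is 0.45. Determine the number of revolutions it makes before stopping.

≈ 6620 revolutions

I = MR² = (33.7)(0.746)² = 18.75 kg·m².
Friction force f = μN = (0.45)(22.5) = 10.12 N at the rim; torque magnitude τ = fR = 7.553 N·m, opposing ω.
|α| = τ/I = 7.553/18.75 = 0.4027 rad/s² (deceleration).
ω² = ω₀² − 2|α|θ with ω = 0 ⇒ θ = ω₀²/(2|α|) = 41580 rad = 6617 rev.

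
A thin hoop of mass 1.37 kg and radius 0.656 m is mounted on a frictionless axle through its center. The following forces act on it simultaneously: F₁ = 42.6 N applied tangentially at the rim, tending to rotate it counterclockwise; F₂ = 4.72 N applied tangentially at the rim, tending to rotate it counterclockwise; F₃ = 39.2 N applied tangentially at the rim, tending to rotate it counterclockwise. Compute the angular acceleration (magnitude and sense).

α ≈ 96.3 rad/s², counterclockwise

I = MR² = (1.37)(0.656)² = 0.5896 kg·m².
Taking counterclockwise as positive: τ₁ = +(42.6)(0.656) = +27.95 N·m; τ₂ = +(4.72)(0.656) = +3.096 N·m; τ₃ = +(39.2)(0.656) = +25.72 N·m.
Net torque τ = 56.76 N·m.
α = τ/I = 56.76/0.5896 = 96.27 rad/s².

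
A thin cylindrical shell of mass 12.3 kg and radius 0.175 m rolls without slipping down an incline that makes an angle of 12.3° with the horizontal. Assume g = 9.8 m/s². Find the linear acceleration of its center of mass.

a ≈ 1.04 m/s²

Translation along the incline: Mg sinθ − f = Ma.
Rotation about the center: fR = Iα with I = MR². No-slip gives a = αR, so f = (I/R²)a = M a.
Substituting: Mg sinθ = (1 + 1.000)Ma, so a = g sinθ/(1 + 1.000) = (9.8) sin 12.3° / 2.000 = 1.044 m/s².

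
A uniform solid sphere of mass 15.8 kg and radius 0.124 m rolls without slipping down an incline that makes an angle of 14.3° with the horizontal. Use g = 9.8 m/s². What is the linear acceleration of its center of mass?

a ≈ 1.73 m/s²

Translation along the incline: Mg sinθ − f = Ma.
Rotation about the center: fR = Iα with I = (2/5)MR². No-slip gives a = αR, so f = (I/R²)a = (2/5)M a.
Substituting: Mg sinθ = (1 + 0.4000)Ma, so a = g sinθ/(1 + 0.4000) = (9.8) sin 14.3° / 1.400 = 1.729 m/s².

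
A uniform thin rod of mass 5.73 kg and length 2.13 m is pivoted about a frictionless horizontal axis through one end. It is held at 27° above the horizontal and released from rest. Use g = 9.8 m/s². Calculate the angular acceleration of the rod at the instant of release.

α ≈ 6.15 rad/s²

About the pivot, I = (1/3)ML² = (1/3)(5.73)(2.13)² = 8.665 kg·m².
The weight acts at the center, a distance L/2 = 1.065 m from the pivot; τ = Mg(L/2) cos 27° = 53.29 N·m.
α = τ/I = 53.29/8.665 = 6.149 rad/s².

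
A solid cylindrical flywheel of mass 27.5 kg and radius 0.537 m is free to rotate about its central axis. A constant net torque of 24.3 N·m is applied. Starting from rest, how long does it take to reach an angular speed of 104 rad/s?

t ≈ 17.0 s

I = ½MR² = (1/2)(27.5)(0.537)² = 3.965 kg·m².
α = τ/I = 24.3/3.965 = 6.129 rad/s².
ω = αt ⇒ t = ω/α = 104/6.129 = 16.97 s.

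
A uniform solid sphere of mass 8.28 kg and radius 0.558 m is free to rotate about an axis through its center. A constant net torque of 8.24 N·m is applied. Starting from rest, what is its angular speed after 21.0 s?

ω ≈ 168 rad/s

I = (2/5)MR² = (2/5)(8.28)(0.558)² = 1.031 kg·m².
α = τ/I = 8.24/1.031 = 7.990 rad/s².
ω = ω₀ + αt = 0 + (7.990)(21.0) = 167.8 rad/s.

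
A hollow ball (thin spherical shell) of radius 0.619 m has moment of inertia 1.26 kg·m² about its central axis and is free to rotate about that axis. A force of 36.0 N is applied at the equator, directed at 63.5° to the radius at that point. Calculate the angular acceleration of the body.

α ≈ 15.8 rad/s²

Only the tangential component produces torque: τ = F R sinθ = (36.0)(0.619) sin 63.5° = 19.94 N·m.
Newton's second law for rotation, τ = Iα, gives α = τ/I = 19.94/1.260 = 15.83 rad/s².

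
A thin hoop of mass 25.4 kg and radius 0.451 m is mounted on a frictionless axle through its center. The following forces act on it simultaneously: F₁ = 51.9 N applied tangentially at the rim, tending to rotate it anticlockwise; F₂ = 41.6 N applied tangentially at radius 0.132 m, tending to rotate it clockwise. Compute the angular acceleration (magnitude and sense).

α ≈ 3.47 rad/s², anticlockwise

I = MR² = (25.4)(0.451)² = 5.166 kg·m².
Taking anticlockwise as positive: τ₁ = +(51.9)(0.451) = +23.41 N·m; τ₂ = −(41.6)(0.132) = −5.491 N·m.
Net torque τ = 17.92 N·m.
α = τ/I = 17.92/5.166 = 3.468 rad/s².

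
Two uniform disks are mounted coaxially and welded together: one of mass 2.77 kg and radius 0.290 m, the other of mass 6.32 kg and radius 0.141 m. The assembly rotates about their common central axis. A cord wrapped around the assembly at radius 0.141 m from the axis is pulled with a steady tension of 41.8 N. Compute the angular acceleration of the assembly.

I = ½M₁R₁² + ½M₂R₂² = ½(2.77)(0.290)² + ½(6.32)(0.141)² = 0.1793 kg·m².
τ = F r = (41.8)(0.141) = 5.894 N·m.
α = τ/I = 5.894/0.1793 = 32.87 rad/s².

α ≈ 32.9 rad/s²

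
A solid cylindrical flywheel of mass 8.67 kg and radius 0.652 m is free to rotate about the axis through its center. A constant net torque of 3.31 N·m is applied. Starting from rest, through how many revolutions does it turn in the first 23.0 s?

≈ 75.6 revolutions

I = ½MR² = (1/2)(8.67)(0.652)² = 1.843 kg·m².
α = τ/I = 3.31/1.843 = 1.796 rad/s².
θ = ½αt² = ½(1.796)(23.0)² = 475.1 rad.
Revolutions = θ/(2π) = 75.61.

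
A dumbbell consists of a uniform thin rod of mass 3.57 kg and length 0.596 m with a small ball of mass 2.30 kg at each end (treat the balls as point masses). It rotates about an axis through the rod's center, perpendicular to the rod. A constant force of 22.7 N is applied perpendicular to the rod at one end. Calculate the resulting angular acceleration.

I_rod = (1/12)ML² = (1/12)(3.57)(0.596)² = 0.1057 kg·m².
I_balls = 2·m·(L/2)² = 2(2.30)(0.2980)² = 0.4085 kg·m².
Total I = 0.5142 kg·m².
τ = F·(L/2) = (22.7)(0.298) = 6.765 N·m.
α = τ/I = 6.765/0.5142 = 13.16 rad/s².

α ≈ 13.2 rad/s²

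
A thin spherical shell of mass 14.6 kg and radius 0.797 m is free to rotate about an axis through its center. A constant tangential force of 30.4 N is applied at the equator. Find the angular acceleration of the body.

α ≈ 3.92 rad/s²

I = (2/3)MR² = (2/3)(14.6)(0.797)² = 6.183 kg·m².
τ = F R = (30.4)(0.797) = 24.23 N·m.
From τ = Iα: α = 24.23/6.183 = 3.919 rad/s².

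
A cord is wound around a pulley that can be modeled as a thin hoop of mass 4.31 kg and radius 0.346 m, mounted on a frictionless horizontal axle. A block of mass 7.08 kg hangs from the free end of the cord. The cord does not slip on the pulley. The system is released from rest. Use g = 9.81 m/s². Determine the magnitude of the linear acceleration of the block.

I = MR² = (4.31)(0.346)² = 0.5160 kg·m².
Block: mg − T = ma. Pulley: TR = Iα. No-slip: a = αR, so T = (I/R²)a = 4.310·a.
Then mg = (m + 4.310)a, so a = (7.08)(9.81)/(7.08 + 4.310) = 6.098 m/s².

a ≈ 6.10 m/s²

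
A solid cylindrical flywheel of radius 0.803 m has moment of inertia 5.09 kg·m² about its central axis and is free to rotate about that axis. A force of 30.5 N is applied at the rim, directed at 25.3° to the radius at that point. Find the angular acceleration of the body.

Only the tangential component produces torque: τ = F R sinθ = (30.5)(0.803) sin 25.3° = 10.47 N·m.
From τ = Iα: α = 10.47/5.090 = 2.056 rad/s².

α ≈ 2.06 rad/s²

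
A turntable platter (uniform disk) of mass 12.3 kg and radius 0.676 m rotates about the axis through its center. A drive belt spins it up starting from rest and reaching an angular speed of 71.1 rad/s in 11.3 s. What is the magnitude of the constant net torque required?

I = ½MR² = (1/2)(12.3)(0.676)² = 2.810 kg·m².
α = Δω/Δt = (71.1 − 0)/11.3 = 6.292 rad/s².
τ = Iα = (2.810)(6.292) = 17.68 N·m.

τ ≈ 17.7 N·m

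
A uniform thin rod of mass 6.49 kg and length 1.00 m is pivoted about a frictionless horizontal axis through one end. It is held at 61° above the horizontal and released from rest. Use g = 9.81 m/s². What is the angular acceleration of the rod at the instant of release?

α ≈ 7.13 rad/s²

About the pivot, I = (1/3)ML² = (1/3)(6.49)(1.00)² = 2.163 kg·m².
The weight acts at the center, a distance L/2 = 0.5000 m from the pivot; τ = Mg(L/2) cos 61° = 15.43 N·m.
α = τ/I = 15.43/2.163 = 7.134 rad/s².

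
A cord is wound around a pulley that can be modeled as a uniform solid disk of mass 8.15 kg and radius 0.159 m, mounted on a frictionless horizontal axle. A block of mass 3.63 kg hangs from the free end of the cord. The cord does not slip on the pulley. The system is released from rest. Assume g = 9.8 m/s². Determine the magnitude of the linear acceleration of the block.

a ≈ 4.62 m/s²

I = ½MR² = (1/2)(8.15)(0.159)² = 0.1030 kg·m².
Block: mg − T = ma. Pulley: TR = Iα. No-slip: a = αR, so T = (I/R²)a = 4.075·a.
Then mg = (m + 4.075)a, so a = (3.63)(9.8)/(3.63 + 4.075) = 4.617 m/s².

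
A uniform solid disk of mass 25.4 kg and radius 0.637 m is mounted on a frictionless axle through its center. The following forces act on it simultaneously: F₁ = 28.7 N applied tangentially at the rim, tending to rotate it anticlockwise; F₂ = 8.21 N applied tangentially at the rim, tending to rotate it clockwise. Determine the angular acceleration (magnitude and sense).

α ≈ 2.53 rad/s², anticlockwise

I = ½MR² = (1/2)(25.4)(0.637)² = 5.153 kg·m².
Taking anticlockwise as positive: τ₁ = +(28.7)(0.637) = +18.28 N·m; τ₂ = −(8.21)(0.637) = −5.230 N·m.
Net torque τ = 13.05 N·m.
α = τ/I = 13.05/5.153 = 2.533 rad/s².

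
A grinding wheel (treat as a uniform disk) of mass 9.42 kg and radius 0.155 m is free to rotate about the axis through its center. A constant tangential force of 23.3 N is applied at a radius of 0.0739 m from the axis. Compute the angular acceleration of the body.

I = ½MR² = (1/2)(9.42)(0.155)² = 0.1132 kg·m².
τ = F·r = (23.3)(0.0739) = 1.722 N·m.
Newton's second law for rotation, τ = Iα, gives α = τ/I = 1.722/0.1132 = 15.22 rad/s².

α ≈ 15.2 rad/s²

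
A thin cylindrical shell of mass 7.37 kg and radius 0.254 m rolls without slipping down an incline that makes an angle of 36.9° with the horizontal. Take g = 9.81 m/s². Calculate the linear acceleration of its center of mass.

Translation along the incline: Mg sinθ − f = Ma.
Rotation about the center: fR = Iα with I = MR². No-slip gives a = αR, so f = (I/R²)a = M a.
Substituting: Mg sinθ = (1 + 1.000)Ma, so a = g sinθ/(1 + 1.000) = (9.81) sin 36.9° / 2.000 = 2.945 m/s².

a ≈ 2.95 m/s²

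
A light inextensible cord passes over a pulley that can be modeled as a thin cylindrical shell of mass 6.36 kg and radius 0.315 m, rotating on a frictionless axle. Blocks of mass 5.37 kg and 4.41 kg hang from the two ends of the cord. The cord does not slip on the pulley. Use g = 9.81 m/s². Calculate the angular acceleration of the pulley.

α ≈ 1.85 rad/s²

I = MR² = (6.36)(0.315)² = 0.6311 kg·m².
Heavier block: m₁g − T₁ = m₁a. Lighter block: T₂ − m₂g = m₂a.
Pulley: (T₁ − T₂)R = Iα = I(a/R), so T₁ − T₂ = (I/R²)a = 1·M_p a = 6.360·a.
Adding the three: (m₁ − m₂)g = (m₁ + m₂ + 6.360)a, so a = (5.37 − 4.41)(9.81)/(5.37 + 4.41 + 6.360) = 0.5835 m/s².
α = a/R = 0.5835/0.315 = 1.852 rad/s².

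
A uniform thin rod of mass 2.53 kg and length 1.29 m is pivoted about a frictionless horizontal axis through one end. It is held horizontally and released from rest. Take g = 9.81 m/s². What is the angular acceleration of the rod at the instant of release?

About the pivot, I = (1/3)ML² = (1/3)(2.53)(1.29)² = 1.403 kg·m².
The weight acts at the center, a distance L/2 = 0.6450 m from the pivot; τ = Mg(L/2) = 16.01 N·m.
α = τ/I = 16.01/1.403 = 11.41 rad/s².
(Equivalently α = (3g/(2L)) = 11.41 rad/s².)

α ≈ 11.4 rad/s²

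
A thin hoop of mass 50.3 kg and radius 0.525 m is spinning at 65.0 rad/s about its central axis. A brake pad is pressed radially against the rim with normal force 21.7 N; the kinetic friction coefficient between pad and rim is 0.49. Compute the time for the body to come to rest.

t ≈ 161 s

I = MR² = (50.3)(0.525)² = 13.86 kg·m².
Friction force f = μN = (0.49)(21.7) = 10.63 N at the rim; torque magnitude τ = fR = 5.582 N·m, opposing ω.
|α| = τ/I = 5.582/13.86 = 0.4027 rad/s² (deceleration).
0 = ω₀ − |α|t ⇒ t = ω₀/|α| = 65.0/0.4027 = 161.4 s.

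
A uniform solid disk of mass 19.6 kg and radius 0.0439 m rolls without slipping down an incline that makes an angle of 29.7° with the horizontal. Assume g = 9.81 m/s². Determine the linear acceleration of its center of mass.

a ≈ 3.24 m/s²

Translation along the incline: Mg sinθ − f = Ma.
Rotation about the center: fR = Iα with I = ½MR². No-slip gives a = αR, so f = (I/R²)a = (1/2)M a.
Substituting: Mg sinθ = (1 + 0.5000)Ma, so a = g sinθ/(1 + 0.5000) = (9.81) sin 29.7° / 1.500 = 3.240 m/s².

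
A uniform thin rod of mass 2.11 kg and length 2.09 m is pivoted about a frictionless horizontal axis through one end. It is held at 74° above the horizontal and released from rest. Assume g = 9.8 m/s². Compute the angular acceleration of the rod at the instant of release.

α ≈ 1.94 rad/s²

About the pivot, I = (1/3)ML² = (1/3)(2.11)(2.09)² = 3.072 kg·m².
The weight acts at the center, a distance L/2 = 1.045 m from the pivot; τ = Mg(L/2) cos 74° = 5.956 N·m.
α = τ/I = 5.956/3.072 = 1.939 rad/s².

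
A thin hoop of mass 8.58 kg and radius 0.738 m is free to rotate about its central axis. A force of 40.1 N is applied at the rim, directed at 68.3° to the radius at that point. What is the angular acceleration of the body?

I = MR² = (8.58)(0.738)² = 4.673 kg·m².
Only the tangential component produces torque: τ = F R sinθ = (40.1)(0.738) sin 68.3° = 27.50 N·m.
From τ = Iα: α = 27.50/4.673 = 5.884 rad/s².

α ≈ 5.88 rad/s²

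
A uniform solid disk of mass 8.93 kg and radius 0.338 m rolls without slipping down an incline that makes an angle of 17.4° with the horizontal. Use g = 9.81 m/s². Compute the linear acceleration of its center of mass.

Translation along the incline: Mg sinθ − f = Ma.
Rotation about the center: fR = Iα with I = ½MR². No-slip gives a = αR, so f = (I/R²)a = (1/2)M a.
Substituting: Mg sinθ = (1 + 0.5000)Ma, so a = g sinθ/(1 + 0.5000) = (9.81) sin 17.4° / 1.500 = 1.956 m/s².

a ≈ 1.96 m/s²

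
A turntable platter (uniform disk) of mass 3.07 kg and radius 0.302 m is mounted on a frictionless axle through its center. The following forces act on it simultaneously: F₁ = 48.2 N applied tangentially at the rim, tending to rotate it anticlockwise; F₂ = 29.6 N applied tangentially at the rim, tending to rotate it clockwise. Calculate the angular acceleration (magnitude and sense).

α ≈ 40.1 rad/s², anticlockwise

I = ½MR² = (1/2)(3.07)(0.302)² = 0.1400 kg·m².
Taking anticlockwise as positive: τ₁ = +(48.2)(0.302) = +14.56 N·m; τ₂ = −(29.6)(0.302) = −8.939 N·m.
Net torque τ = 5.617 N·m.
α = τ/I = 5.617/0.1400 = 40.12 rad/s².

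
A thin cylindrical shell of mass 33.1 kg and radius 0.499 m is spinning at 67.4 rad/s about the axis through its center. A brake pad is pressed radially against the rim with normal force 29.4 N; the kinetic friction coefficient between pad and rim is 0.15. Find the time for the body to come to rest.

I = MR² = (33.1)(0.499)² = 8.242 kg·m².
Friction force f = μN = (0.15)(29.4) = 4.410 N at the rim; torque magnitude τ = fR = 2.201 N·m, opposing ω.
|α| = τ/I = 2.201/8.242 = 0.2670 rad/s² (deceleration).
0 = ω₀ − |α|t ⇒ t = ω₀/|α| = 67.4/0.2670 = 252.4 s.

t ≈ 252 s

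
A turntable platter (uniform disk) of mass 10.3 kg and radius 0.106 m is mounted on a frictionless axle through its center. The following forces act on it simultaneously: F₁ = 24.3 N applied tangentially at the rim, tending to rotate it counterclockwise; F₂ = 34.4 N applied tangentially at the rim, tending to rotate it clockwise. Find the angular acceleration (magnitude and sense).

I = ½MR² = (1/2)(10.3)(0.106)² = 0.05787 kg·m².
Taking counterclockwise as positive: τ₁ = +(24.3)(0.106) = +2.576 N·m; τ₂ = −(34.4)(0.106) = −3.646 N·m.
Net torque τ = -1.071 N·m.
α = τ/I = -1.071/0.05787 = -18.50 rad/s².

α ≈ 18.5 rad/s², clockwise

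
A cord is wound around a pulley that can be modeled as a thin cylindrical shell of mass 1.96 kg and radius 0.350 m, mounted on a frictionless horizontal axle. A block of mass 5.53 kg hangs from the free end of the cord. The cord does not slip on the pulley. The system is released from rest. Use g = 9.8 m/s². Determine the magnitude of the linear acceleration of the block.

I = MR² = (1.96)(0.350)² = 0.2401 kg·m².
Block: mg − T = ma. Pulley: TR = Iα. No-slip: a = αR, so T = (I/R²)a = 1.960·a.
Then mg = (m + 1.960)a, so a = (5.53)(9.8)/(5.53 + 1.960) = 7.236 m/s².

a ≈ 7.24 m/s²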